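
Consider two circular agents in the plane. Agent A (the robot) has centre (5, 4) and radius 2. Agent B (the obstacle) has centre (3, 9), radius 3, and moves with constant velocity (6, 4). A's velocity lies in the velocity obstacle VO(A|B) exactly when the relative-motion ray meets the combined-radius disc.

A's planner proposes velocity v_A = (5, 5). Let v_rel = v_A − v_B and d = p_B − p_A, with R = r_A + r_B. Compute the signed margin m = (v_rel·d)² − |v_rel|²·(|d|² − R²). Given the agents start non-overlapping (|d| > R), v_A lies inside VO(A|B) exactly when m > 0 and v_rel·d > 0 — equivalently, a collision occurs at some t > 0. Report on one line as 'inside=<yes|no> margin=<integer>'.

d = (-2, 5),  |d|² = 29;  R = 2+3 = 5,  c = 29−5² = 4
v_rel = (-1, 1),  |v_rel|² = 2;  v_rel·d = (-1)·(-2) + (1)·(5) = 7
2·t² − 14·t + 4 = 0  ⇒  m = 7² − 2·4 = 41
m = 41 > 0,  v_rel·d = 7 > 0  ⇒  inside

inside=yes margin=41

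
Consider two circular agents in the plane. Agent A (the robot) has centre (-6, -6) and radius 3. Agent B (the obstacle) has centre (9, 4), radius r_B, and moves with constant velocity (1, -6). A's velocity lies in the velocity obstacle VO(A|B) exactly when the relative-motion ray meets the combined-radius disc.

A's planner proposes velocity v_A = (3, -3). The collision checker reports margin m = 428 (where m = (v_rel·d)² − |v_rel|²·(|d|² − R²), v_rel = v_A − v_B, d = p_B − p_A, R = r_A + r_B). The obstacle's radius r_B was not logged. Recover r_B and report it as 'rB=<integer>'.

m = 428
d = (15, 10);  v_rel = (2, 3),  |v_rel|² = 13
v_rel×d = (2)·(10) − (3)·(15) = -25
since m = R²·13 − (-25)²:  R² = (625 + 428) / 13 = 81
R = √81 = 9  ⇒  r_B = 9 − 3 = 6

rB=6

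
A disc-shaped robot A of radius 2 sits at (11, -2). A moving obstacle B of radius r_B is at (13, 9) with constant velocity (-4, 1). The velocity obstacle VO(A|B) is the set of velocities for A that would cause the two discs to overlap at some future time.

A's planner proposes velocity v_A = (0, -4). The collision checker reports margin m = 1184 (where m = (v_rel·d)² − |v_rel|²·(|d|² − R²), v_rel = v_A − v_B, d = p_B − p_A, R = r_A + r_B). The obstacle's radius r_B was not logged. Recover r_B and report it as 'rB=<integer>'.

m = 1184
d = (2, 11);  v_rel = (4, -5),  |v_rel|² = 41
v_rel×d = (4)·(11) − (-5)·(2) = 54
since m = R²·41 − 54²:  R² = (2916 + 1184) / 41 = 100
R = √100 = 10  ⇒  r_B = 10 − 2 = 8

rB=8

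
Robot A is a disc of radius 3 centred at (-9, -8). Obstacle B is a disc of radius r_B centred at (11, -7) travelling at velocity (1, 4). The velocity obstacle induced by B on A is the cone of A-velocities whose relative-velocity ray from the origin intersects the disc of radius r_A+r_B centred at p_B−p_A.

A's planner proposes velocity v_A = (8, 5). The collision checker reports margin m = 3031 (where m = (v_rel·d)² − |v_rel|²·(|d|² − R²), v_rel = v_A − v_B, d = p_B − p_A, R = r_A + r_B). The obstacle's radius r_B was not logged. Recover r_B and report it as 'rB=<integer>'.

m = 3031
d = (20, 1);  v_rel = (7, 1),  |v_rel|² = 50
v_rel×d = (7)·(1) − (1)·(20) = -13
since m = R²·50 − (-13)²:  R² = (169 + 3031) / 50 = 64
R = √64 = 8  ⇒  r_B = 8 − 3 = 5

rB=5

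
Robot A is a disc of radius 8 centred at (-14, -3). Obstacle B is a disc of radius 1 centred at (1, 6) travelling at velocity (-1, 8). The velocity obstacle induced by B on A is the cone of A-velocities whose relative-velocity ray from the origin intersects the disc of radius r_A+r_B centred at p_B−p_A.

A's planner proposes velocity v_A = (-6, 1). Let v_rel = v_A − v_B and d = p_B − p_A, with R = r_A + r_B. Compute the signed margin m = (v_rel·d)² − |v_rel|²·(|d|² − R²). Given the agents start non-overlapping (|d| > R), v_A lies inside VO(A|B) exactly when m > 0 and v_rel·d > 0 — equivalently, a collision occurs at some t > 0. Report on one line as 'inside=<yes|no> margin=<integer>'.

d = (15, 9),  |d|² = 306;  R = 8+1 = 9,  c = 306−9² = 225
v_rel = (-5, -7),  |v_rel|² = 74;  v_rel·d = (-5)·(15) + (-7)·(9) = -138
74·t² + 276·t + 225 = 0  ⇒  m = (-138)² − 74·225 = 2394
m = 2394 > 0,  v_rel·d = -138 < 0  ⇒  outside

inside=no margin=2394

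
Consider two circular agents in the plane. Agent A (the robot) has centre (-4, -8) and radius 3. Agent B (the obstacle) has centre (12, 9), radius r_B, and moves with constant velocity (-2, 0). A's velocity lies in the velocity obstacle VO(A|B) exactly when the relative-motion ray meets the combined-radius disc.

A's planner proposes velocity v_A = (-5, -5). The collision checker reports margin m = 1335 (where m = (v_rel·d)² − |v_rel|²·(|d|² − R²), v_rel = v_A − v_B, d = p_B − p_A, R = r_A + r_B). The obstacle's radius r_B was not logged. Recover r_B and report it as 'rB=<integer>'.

m = 1335
d = (16, 17);  v_rel = (-3, -5),  |v_rel|² = 34
v_rel×d = (-3)·(17) − (-5)·(16) = 29
since m = R²·34 − 29²:  R² = (841 + 1335) / 34 = 64
R = √64 = 8  ⇒  r_B = 8 − 3 = 5

rB=5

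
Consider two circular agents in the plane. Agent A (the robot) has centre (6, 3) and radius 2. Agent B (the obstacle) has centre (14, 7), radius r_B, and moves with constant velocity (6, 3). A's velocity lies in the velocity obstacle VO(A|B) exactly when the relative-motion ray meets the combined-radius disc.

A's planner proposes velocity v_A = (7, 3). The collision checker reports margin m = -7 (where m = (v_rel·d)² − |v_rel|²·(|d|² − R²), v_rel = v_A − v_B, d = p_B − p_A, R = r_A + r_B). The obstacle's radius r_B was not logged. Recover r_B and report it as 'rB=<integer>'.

m = -7
d = (8, 4);  v_rel = (1, 0),  |v_rel|² = 1
v_rel×d = (1)·(4) − (0)·(8) = 4
since m = R²·1 − 4²:  R² = (16 + -7) / 1 = 9
R = √9 = 3  ⇒  r_B = 3 − 2 = 1

rB=1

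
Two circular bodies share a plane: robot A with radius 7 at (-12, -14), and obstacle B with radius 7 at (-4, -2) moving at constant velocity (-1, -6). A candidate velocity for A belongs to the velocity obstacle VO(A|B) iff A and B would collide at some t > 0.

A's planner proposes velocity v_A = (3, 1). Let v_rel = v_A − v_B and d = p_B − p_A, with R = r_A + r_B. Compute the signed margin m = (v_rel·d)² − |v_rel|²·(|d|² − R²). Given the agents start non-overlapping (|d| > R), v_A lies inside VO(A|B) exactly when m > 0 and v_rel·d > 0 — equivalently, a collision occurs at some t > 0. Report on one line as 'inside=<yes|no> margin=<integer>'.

d = (8, 12),  |d|² = 208;  R = 7+7 = 14,  c = 208−14² = 12
v_rel = (4, 7),  |v_rel|² = 65;  v_rel·d = (4)·(8) + (7)·(12) = 116
65·t² − 232·t + 12 = 0  ⇒  m = 116² − 65·12 = 12676
m = 12676 > 0,  v_rel·d = 116 > 0  ⇒  inside

inside=yes margin=12676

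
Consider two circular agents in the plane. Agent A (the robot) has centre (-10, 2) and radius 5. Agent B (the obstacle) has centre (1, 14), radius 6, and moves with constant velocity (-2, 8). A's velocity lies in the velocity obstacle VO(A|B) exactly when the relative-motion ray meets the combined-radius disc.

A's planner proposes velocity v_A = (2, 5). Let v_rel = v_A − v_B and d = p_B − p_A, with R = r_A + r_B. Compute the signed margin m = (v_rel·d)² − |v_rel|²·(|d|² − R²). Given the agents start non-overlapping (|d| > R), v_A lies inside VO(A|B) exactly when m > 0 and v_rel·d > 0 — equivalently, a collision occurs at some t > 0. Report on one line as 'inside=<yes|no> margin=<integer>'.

d = (11, 12),  |d|² = 265;  R = 5+6 = 11,  c = 265−11² = 144
v_rel = (4, -3),  |v_rel|² = 25;  v_rel·d = (4)·(11) + (-3)·(12) = 8
25·t² − 16·t + 144 = 0  ⇒  m = 8² − 25·144 = -3536
m = -3536 < 0,  v_rel·d = 8 > 0  ⇒  outside

inside=no margin=-3536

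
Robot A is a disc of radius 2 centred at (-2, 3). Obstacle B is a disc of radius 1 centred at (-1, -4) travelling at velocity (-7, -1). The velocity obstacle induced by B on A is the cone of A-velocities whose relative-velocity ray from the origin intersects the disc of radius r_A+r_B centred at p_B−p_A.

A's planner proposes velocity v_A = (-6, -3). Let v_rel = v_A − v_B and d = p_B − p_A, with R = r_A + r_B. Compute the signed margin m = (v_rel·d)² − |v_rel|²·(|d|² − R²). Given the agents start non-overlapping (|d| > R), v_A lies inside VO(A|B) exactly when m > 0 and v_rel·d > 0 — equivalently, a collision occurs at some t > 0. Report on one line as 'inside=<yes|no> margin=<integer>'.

d = (1, -7),  |d|² = 50;  R = 2+1 = 3,  c = 50−3² = 41
v_rel = (1, -2),  |v_rel|² = 5;  v_rel·d = (1)·(1) + (-2)·(-7) = 15
5·t² − 30·t + 41 = 0  ⇒  m = 15² − 5·41 = 20
m = 20 > 0,  v_rel·d = 15 > 0  ⇒  inside

inside=yes margin=20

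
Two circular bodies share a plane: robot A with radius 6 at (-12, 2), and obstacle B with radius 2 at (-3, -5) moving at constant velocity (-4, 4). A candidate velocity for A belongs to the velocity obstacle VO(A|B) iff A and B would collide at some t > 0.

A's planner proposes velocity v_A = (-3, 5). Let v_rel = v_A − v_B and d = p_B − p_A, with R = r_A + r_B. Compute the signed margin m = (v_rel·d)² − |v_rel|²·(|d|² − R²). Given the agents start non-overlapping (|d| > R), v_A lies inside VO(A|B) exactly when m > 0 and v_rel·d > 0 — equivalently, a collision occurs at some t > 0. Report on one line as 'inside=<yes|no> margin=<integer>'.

d = (9, -7),  |d|² = 130;  R = 6+2 = 8,  c = 130−8² = 66
v_rel = (1, 1),  |v_rel|² = 2;  v_rel·d = (1)·(9) + (1)·(-7) = 2
2·t² − 4·t + 66 = 0  ⇒  m = 2² − 2·66 = -128
m = -128 < 0,  v_rel·d = 2 > 0  ⇒  outside

inside=no margin=-128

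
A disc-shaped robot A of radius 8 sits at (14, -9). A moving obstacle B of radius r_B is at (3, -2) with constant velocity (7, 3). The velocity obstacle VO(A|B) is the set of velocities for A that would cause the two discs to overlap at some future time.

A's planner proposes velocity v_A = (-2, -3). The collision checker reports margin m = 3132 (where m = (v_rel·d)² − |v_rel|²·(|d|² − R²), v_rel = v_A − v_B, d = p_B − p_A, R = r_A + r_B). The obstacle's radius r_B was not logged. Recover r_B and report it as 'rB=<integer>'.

m = 3132
d = (-11, 7);  v_rel = (-9, -6),  |v_rel|² = 117
v_rel×d = (-9)·(7) − (-6)·(-11) = -129
since m = R²·117 − (-129)²:  R² = (16641 + 3132) / 117 = 169
R = √169 = 13  ⇒  r_B = 13 − 8 = 5

rB=5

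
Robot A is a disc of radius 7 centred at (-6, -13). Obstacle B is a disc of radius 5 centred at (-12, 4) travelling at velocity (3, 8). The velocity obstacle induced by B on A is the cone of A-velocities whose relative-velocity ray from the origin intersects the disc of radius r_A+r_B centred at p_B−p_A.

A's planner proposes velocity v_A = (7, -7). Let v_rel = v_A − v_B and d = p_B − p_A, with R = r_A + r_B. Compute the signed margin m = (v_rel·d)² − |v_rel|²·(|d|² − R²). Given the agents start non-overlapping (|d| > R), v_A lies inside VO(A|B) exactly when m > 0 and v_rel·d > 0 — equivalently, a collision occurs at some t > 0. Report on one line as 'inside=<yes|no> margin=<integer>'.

d = (-6, 17),  |d|² = 325;  R = 7+5 = 12,  c = 325−12² = 181
v_rel = (4, -15),  |v_rel|² = 241;  v_rel·d = (4)·(-6) + (-15)·(17) = -279
241·t² + 558·t + 181 = 0  ⇒  m = (-279)² − 241·181 = 34220
m = 34220 > 0,  v_rel·d = -279 < 0  ⇒  outside

inside=no margin=34220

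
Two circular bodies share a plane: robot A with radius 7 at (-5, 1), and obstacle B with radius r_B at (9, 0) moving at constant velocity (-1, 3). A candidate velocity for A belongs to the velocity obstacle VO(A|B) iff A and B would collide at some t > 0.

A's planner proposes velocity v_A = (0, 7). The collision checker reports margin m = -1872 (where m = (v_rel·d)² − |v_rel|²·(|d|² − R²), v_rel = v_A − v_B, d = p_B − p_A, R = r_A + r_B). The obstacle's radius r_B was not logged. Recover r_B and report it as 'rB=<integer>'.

m = -1872
d = (14, -1);  v_rel = (1, 4),  |v_rel|² = 17
v_rel×d = (1)·(-1) − (4)·(14) = -57
since m = R²·17 − (-57)²:  R² = (3249 + -1872) / 17 = 81
R = √81 = 9  ⇒  r_B = 9 − 7 = 2

rB=2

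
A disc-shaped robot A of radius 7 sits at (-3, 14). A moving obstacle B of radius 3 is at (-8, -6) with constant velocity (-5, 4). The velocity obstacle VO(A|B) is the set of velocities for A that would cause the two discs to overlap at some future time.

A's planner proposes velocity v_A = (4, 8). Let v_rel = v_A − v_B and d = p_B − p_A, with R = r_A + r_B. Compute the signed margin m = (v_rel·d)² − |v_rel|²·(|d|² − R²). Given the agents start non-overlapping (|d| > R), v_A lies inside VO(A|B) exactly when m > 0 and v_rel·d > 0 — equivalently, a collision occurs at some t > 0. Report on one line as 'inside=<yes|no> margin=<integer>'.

d = (-5, -20),  |d|² = 425;  R = 7+3 = 10,  c = 425−10² = 325
v_rel = (9, 4),  |v_rel|² = 97;  v_rel·d = (9)·(-5) + (4)·(-20) = -125
97·t² + 250·t + 325 = 0  ⇒  m = (-125)² − 97·325 = -15900
m = -15900 < 0,  v_rel·d = -125 < 0  ⇒  outside

inside=no margin=-15900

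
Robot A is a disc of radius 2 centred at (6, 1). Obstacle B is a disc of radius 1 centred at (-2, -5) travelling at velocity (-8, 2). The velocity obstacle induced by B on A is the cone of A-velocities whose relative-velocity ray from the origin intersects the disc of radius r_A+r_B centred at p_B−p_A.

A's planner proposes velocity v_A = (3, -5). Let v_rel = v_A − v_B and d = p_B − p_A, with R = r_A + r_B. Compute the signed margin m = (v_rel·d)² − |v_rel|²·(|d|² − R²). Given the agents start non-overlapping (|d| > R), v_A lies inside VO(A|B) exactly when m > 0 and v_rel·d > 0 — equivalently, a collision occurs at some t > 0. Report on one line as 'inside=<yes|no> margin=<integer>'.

d = (-8, -6),  |d|² = 100;  R = 2+1 = 3,  c = 100−3² = 91
v_rel = (11, -7),  |v_rel|² = 170;  v_rel·d = (11)·(-8) + (-7)·(-6) = -46
170·t² + 92·t + 91 = 0  ⇒  m = (-46)² − 170·91 = -13354
m = -13354 < 0,  v_rel·d = -46 < 0  ⇒  outside

inside=no margin=-13354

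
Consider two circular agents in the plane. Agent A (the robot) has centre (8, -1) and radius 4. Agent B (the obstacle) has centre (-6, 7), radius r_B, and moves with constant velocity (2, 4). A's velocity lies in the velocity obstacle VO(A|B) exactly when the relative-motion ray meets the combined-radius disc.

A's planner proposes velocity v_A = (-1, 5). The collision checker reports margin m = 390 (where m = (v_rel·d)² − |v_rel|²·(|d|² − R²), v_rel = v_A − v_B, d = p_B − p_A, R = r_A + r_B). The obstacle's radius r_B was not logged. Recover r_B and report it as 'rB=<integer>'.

m = 390
d = (-14, 8);  v_rel = (-3, 1),  |v_rel|² = 10
v_rel×d = (-3)·(8) − (1)·(-14) = -10
since m = R²·10 − (-10)²:  R² = (100 + 390) / 10 = 49
R = √49 = 7  ⇒  r_B = 7 − 4 = 3

rB=3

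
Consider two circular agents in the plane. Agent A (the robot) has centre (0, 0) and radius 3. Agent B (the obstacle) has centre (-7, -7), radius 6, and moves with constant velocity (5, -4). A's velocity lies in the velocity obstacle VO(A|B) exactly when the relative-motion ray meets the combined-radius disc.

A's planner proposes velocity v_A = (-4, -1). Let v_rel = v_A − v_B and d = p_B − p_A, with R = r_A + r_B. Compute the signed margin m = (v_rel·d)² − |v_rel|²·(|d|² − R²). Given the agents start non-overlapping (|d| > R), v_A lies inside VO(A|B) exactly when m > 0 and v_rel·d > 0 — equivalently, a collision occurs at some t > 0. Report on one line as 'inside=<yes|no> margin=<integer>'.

d = (-7, -7),  |d|² = 98;  R = 3+6 = 9,  c = 98−9² = 17
v_rel = (-9, 3),  |v_rel|² = 90;  v_rel·d = (-9)·(-7) + (3)·(-7) = 42
90·t² − 84·t + 17 = 0  ⇒  m = 42² − 90·17 = 234
m = 234 > 0,  v_rel·d = 42 > 0  ⇒  inside

inside=yes margin=234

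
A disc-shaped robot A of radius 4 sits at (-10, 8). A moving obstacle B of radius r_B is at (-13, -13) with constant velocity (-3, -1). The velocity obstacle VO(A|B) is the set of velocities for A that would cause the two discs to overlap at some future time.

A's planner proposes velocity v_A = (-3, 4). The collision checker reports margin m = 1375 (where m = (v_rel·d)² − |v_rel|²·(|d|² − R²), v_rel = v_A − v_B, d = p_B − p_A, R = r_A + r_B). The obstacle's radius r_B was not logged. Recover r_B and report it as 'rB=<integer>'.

m = 1375
d = (-3, -21);  v_rel = (0, 5),  |v_rel|² = 25
v_rel×d = (0)·(-21) − (5)·(-3) = 15
since m = R²·25 − 15²:  R² = (225 + 1375) / 25 = 64
R = √64 = 8  ⇒  r_B = 8 − 4 = 4

rB=4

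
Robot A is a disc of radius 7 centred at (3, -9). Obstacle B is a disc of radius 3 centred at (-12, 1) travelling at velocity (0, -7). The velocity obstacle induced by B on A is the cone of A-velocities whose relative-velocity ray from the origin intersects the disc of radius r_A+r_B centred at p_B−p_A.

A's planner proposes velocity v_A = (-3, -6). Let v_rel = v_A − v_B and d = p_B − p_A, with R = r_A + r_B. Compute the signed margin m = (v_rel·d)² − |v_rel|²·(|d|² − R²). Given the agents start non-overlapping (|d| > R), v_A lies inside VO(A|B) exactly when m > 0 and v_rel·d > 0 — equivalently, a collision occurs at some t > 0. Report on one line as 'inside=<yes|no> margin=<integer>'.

d = (-15, 10),  |d|² = 325;  R = 7+3 = 10,  c = 325−10² = 225
v_rel = (-3, 1),  |v_rel|² = 10;  v_rel·d = (-3)·(-15) + (1)·(10) = 55
10·t² − 110·t + 225 = 0  ⇒  m = 55² − 10·225 = 775
m = 775 > 0,  v_rel·d = 55 > 0  ⇒  inside

inside=yes margin=775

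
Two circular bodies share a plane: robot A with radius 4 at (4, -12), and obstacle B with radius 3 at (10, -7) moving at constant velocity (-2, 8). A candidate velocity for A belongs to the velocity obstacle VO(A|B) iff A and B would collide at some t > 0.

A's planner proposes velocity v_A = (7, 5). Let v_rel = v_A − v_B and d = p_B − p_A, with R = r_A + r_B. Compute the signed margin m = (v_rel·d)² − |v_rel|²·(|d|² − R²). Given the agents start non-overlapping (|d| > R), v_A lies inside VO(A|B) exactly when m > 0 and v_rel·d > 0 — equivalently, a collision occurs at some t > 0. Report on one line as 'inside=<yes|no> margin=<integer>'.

d = (6, 5),  |d|² = 61;  R = 4+3 = 7,  c = 61−7² = 12
v_rel = (9, -3),  |v_rel|² = 90;  v_rel·d = (9)·(6) + (-3)·(5) = 39
90·t² − 78·t + 12 = 0  ⇒  m = 39² − 90·12 = 441
m = 441 > 0,  v_rel·d = 39 > 0  ⇒  inside

inside=yes margin=441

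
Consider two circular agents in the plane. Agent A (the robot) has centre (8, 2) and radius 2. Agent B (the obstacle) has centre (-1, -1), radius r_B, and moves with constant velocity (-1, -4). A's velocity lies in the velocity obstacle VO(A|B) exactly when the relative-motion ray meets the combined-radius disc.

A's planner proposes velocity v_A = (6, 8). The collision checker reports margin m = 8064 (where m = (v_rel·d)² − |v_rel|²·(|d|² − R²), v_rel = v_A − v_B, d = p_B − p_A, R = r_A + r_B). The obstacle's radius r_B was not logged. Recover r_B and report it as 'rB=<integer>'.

m = 8064
d = (-9, -3);  v_rel = (7, 12),  |v_rel|² = 193
v_rel×d = (7)·(-3) − (12)·(-9) = 87
since m = R²·193 − 87²:  R² = (7569 + 8064) / 193 = 81
R = √81 = 9  ⇒  r_B = 9 − 2 = 7

rB=7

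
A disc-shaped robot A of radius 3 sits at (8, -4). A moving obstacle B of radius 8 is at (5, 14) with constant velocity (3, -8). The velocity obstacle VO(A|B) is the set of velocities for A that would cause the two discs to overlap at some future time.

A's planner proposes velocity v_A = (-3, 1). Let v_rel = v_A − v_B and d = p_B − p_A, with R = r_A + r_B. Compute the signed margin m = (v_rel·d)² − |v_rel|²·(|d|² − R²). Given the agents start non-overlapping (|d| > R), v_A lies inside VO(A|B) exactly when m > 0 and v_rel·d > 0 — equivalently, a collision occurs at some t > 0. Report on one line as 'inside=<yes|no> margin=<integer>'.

d = (-3, 18),  |d|² = 333;  R = 3+8 = 11,  c = 333−11² = 212
v_rel = (-6, 9),  |v_rel|² = 117;  v_rel·d = (-6)·(-3) + (9)·(18) = 180
117·t² − 360·t + 212 = 0  ⇒  m = 180² − 117·212 = 7596
m = 7596 > 0,  v_rel·d = 180 > 0  ⇒  inside

inside=yes margin=7596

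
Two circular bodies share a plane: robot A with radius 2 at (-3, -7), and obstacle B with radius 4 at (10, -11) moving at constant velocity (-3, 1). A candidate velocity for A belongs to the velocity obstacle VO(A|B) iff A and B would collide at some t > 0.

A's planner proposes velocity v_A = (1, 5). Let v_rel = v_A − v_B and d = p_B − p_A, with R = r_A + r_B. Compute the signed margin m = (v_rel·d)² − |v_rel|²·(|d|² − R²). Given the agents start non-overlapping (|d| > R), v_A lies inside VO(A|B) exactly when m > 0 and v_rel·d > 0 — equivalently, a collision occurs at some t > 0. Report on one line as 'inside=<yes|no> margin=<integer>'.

d = (13, -4),  |d|² = 185;  R = 2+4 = 6,  c = 185−6² = 149
v_rel = (4, 4),  |v_rel|² = 32;  v_rel·d = (4)·(13) + (4)·(-4) = 36
32·t² − 72·t + 149 = 0  ⇒  m = 36² − 32·149 = -3472
m = -3472 < 0,  v_rel·d = 36 > 0  ⇒  outside

inside=no margin=-3472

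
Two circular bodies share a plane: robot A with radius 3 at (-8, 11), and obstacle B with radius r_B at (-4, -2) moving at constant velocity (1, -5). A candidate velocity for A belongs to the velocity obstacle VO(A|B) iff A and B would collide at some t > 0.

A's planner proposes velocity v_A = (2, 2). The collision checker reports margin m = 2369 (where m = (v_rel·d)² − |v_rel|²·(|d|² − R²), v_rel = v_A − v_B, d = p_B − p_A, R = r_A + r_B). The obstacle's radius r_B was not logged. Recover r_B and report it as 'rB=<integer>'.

m = 2369
d = (4, -13);  v_rel = (1, 7),  |v_rel|² = 50
v_rel×d = (1)·(-13) − (7)·(4) = -41
since m = R²·50 − (-41)²:  R² = (1681 + 2369) / 50 = 81
R = √81 = 9  ⇒  r_B = 9 − 3 = 6

rB=6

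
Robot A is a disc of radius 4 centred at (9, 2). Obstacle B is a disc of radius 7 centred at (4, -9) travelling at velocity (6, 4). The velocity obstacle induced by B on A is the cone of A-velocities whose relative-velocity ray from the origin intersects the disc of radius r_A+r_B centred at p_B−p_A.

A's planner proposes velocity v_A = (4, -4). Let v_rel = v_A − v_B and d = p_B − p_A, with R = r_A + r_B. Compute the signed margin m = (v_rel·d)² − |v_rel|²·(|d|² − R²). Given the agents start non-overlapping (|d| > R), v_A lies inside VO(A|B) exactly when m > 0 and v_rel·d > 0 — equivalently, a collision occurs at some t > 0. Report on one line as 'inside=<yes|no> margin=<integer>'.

d = (-5, -11),  |d|² = 146;  R = 4+7 = 11,  c = 146−11² = 25
v_rel = (-2, -8),  |v_rel|² = 68;  v_rel·d = (-2)·(-5) + (-8)·(-11) = 98
68·t² − 196·t + 25 = 0  ⇒  m = 98² − 68·25 = 7904
m = 7904 > 0,  v_rel·d = 98 > 0  ⇒  inside

inside=yes margin=7904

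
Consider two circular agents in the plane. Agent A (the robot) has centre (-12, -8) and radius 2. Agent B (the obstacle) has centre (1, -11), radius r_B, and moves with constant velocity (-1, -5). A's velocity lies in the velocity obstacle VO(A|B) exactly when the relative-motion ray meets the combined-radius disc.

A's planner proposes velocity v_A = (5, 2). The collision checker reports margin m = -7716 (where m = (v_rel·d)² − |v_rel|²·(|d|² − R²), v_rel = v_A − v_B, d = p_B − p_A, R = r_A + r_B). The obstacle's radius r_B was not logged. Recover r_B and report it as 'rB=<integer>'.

m = -7716
d = (13, -3);  v_rel = (6, 7),  |v_rel|² = 85
v_rel×d = (6)·(-3) − (7)·(13) = -109
since m = R²·85 − (-109)²:  R² = (11881 + -7716) / 85 = 49
R = √49 = 7  ⇒  r_B = 7 − 2 = 5

rB=5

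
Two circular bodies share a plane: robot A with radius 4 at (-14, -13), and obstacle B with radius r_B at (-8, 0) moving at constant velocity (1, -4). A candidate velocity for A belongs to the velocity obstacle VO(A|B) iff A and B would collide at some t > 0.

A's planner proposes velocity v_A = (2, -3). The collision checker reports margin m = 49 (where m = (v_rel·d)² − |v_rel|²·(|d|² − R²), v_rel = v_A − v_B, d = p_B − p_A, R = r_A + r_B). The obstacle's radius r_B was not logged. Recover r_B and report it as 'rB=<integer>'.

m = 49
d = (6, 13);  v_rel = (1, 1),  |v_rel|² = 2
v_rel×d = (1)·(13) − (1)·(6) = 7
since m = R²·2 − 7²:  R² = (49 + 49) / 2 = 49
R = √49 = 7  ⇒  r_B = 7 − 4 = 3

rB=3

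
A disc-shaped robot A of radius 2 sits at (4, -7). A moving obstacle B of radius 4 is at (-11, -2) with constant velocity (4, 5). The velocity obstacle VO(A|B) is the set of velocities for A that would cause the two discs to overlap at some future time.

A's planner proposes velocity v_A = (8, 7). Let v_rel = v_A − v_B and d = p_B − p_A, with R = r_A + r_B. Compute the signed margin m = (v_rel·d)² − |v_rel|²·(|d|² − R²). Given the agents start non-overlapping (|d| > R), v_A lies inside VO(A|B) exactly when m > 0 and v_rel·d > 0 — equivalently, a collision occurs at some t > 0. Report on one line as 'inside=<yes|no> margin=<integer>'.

d = (-15, 5),  |d|² = 250;  R = 2+4 = 6,  c = 250−6² = 214
v_rel = (4, 2),  |v_rel|² = 20;  v_rel·d = (4)·(-15) + (2)·(5) = -50
20·t² + 100·t + 214 = 0  ⇒  m = (-50)² − 20·214 = -1780
m = -1780 < 0,  v_rel·d = -50 < 0  ⇒  outside

inside=no margin=-1780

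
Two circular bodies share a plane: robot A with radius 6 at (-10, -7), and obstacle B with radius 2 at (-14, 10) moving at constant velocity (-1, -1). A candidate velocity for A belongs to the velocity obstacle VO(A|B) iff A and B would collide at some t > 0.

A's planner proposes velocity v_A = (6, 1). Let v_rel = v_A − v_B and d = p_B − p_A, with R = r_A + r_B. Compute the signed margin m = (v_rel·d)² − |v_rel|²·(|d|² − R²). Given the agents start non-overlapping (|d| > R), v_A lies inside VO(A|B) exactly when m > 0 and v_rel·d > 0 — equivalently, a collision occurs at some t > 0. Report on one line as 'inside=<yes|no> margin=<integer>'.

d = (-4, 17),  |d|² = 305;  R = 6+2 = 8,  c = 305−8² = 241
v_rel = (7, 2),  |v_rel|² = 53;  v_rel·d = (7)·(-4) + (2)·(17) = 6
53·t² − 12·t + 241 = 0  ⇒  m = 6² − 53·241 = -12737
m = -12737 < 0,  v_rel·d = 6 > 0  ⇒  outside

inside=no margin=-12737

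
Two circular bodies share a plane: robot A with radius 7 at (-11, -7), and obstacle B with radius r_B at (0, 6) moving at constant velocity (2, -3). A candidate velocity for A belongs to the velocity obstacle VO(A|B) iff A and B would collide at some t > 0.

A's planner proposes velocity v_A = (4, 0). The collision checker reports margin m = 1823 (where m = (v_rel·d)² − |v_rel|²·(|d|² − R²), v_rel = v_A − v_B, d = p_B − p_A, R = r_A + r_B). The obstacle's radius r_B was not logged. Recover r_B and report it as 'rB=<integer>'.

m = 1823
d = (11, 13);  v_rel = (2, 3),  |v_rel|² = 13
v_rel×d = (2)·(13) − (3)·(11) = -7
since m = R²·13 − (-7)²:  R² = (49 + 1823) / 13 = 144
R = √144 = 12  ⇒  r_B = 12 − 7 = 5

rB=5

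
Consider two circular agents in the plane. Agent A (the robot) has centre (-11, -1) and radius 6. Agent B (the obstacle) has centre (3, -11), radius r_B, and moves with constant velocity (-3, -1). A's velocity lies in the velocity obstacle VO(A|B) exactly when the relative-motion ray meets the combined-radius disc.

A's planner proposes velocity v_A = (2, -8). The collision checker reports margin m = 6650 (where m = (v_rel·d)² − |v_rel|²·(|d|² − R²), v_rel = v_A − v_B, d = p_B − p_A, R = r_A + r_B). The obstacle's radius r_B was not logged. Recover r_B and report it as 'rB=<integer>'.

m = 6650
d = (14, -10);  v_rel = (5, -7),  |v_rel|² = 74
v_rel×d = (5)·(-10) − (-7)·(14) = 48
since m = R²·74 − 48²:  R² = (2304 + 6650) / 74 = 121
R = √121 = 11  ⇒  r_B = 11 − 6 = 5

rB=5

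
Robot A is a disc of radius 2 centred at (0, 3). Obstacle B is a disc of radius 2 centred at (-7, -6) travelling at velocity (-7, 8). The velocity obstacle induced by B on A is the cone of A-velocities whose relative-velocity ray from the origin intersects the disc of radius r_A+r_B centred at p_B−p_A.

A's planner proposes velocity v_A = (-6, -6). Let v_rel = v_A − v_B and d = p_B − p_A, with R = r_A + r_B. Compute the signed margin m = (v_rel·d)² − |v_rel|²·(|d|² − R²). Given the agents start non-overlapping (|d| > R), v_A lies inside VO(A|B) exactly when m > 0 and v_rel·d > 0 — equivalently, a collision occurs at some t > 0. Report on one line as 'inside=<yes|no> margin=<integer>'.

d = (-7, -9),  |d|² = 130;  R = 2+2 = 4,  c = 130−4² = 114
v_rel = (1, -14),  |v_rel|² = 197;  v_rel·d = (1)·(-7) + (-14)·(-9) = 119
197·t² − 238·t + 114 = 0  ⇒  m = 119² − 197·114 = -8297
m = -8297 < 0,  v_rel·d = 119 > 0  ⇒  outside

inside=no margin=-8297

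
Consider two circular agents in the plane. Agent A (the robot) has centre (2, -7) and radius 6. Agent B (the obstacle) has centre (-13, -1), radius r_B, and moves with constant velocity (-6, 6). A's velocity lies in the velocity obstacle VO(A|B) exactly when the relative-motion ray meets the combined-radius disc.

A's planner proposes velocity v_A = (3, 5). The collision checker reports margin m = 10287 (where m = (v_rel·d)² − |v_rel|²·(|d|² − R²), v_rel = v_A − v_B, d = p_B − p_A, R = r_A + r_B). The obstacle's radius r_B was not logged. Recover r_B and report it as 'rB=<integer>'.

m = 10287
d = (-15, 6);  v_rel = (9, -1),  |v_rel|² = 82
v_rel×d = (9)·(6) − (-1)·(-15) = 39
since m = R²·82 − 39²:  R² = (1521 + 10287) / 82 = 144
R = √144 = 12  ⇒  r_B = 12 − 6 = 6

rB=6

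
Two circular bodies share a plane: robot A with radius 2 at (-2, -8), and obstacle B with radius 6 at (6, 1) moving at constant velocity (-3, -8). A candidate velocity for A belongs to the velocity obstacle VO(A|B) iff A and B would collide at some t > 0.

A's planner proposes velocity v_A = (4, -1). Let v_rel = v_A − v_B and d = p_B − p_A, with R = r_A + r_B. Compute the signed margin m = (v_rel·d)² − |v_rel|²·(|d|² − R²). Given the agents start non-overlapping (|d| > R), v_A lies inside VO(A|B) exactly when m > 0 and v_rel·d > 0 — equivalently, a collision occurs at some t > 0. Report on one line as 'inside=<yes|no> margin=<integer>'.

d = (8, 9),  |d|² = 145;  R = 2+6 = 8,  c = 145−8² = 81
v_rel = (7, 7),  |v_rel|² = 98;  v_rel·d = (7)·(8) + (7)·(9) = 119
98·t² − 238·t + 81 = 0  ⇒  m = 119² − 98·81 = 6223
m = 6223 > 0,  v_rel·d = 119 > 0  ⇒  inside

inside=yes margin=6223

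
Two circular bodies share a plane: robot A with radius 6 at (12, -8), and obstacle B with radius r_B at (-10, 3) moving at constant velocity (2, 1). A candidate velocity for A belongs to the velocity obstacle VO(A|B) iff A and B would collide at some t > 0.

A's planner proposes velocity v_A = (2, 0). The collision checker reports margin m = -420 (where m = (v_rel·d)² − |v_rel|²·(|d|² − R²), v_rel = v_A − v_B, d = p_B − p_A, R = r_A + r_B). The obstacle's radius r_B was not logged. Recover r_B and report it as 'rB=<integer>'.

m = -420
d = (-22, 11);  v_rel = (0, -1),  |v_rel|² = 1
v_rel×d = (0)·(11) − (-1)·(-22) = -22
since m = R²·1 − (-22)²:  R² = (484 + -420) / 1 = 64
R = √64 = 8  ⇒  r_B = 8 − 6 = 2

rB=2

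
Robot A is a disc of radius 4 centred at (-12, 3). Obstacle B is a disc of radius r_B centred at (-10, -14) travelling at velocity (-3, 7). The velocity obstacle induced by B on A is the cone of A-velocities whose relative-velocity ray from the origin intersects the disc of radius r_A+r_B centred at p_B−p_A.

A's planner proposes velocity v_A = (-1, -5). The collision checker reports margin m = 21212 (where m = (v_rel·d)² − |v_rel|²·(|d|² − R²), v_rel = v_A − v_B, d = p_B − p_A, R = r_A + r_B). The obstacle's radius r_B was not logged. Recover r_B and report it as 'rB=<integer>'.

m = 21212
d = (2, -17);  v_rel = (2, -12),  |v_rel|² = 148
v_rel×d = (2)·(-17) − (-12)·(2) = -10
since m = R²·148 − (-10)²:  R² = (100 + 21212) / 148 = 144
R = √144 = 12  ⇒  r_B = 12 − 4 = 8

rB=8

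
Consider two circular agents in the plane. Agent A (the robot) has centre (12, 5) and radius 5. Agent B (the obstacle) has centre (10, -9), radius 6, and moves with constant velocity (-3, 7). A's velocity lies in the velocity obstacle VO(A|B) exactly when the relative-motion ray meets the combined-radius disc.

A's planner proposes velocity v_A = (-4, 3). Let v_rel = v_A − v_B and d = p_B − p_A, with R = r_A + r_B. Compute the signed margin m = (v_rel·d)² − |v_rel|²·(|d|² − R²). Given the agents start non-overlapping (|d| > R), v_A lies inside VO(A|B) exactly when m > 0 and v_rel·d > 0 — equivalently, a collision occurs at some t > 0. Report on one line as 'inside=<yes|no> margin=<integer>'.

d = (-2, -14),  |d|² = 200;  R = 5+6 = 11,  c = 200−11² = 79
v_rel = (-1, -4),  |v_rel|² = 17;  v_rel·d = (-1)·(-2) + (-4)·(-14) = 58
17·t² − 116·t + 79 = 0  ⇒  m = 58² − 17·79 = 2021
m = 2021 > 0,  v_rel·d = 58 > 0  ⇒  inside

inside=yes margin=2021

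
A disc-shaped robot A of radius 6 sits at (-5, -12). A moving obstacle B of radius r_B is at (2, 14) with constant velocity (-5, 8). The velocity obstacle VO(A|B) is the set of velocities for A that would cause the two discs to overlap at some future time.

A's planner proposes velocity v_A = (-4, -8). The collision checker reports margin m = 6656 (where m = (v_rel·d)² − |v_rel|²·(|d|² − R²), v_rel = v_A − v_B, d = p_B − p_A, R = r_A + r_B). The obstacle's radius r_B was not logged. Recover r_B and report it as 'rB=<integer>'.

m = 6656
d = (7, 26);  v_rel = (1, -16),  |v_rel|² = 257
v_rel×d = (1)·(26) − (-16)·(7) = 138
since m = R²·257 − 138²:  R² = (19044 + 6656) / 257 = 100
R = √100 = 10  ⇒  r_B = 10 − 6 = 4

rB=4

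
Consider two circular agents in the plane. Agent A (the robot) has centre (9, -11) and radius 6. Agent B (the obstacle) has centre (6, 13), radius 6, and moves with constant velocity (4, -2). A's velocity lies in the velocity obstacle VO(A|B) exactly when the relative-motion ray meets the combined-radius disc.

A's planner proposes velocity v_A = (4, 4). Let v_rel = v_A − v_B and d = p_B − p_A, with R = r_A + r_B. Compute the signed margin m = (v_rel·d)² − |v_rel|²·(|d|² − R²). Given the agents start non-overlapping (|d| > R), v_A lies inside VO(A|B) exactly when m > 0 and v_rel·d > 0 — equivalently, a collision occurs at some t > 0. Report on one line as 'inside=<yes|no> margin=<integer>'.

d = (-3, 24),  |d|² = 585;  R = 6+6 = 12,  c = 585−12² = 441
v_rel = (0, 6),  |v_rel|² = 36;  v_rel·d = (0)·(-3) + (6)·(24) = 144
36·t² − 288·t + 441 = 0  ⇒  m = 144² − 36·441 = 4860
m = 4860 > 0,  v_rel·d = 144 > 0  ⇒  inside

inside=yes margin=4860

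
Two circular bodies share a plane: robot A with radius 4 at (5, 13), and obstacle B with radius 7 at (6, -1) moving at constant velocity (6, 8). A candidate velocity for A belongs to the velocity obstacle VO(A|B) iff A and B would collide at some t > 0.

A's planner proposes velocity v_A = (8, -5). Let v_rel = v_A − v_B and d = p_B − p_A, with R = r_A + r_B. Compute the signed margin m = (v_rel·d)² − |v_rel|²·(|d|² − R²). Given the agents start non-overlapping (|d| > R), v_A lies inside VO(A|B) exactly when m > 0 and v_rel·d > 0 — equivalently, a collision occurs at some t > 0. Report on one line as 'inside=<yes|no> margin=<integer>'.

d = (1, -14),  |d|² = 197;  R = 4+7 = 11,  c = 197−11² = 76
v_rel = (2, -13),  |v_rel|² = 173;  v_rel·d = (2)·(1) + (-13)·(-14) = 184
173·t² − 368·t + 76 = 0  ⇒  m = 184² − 173·76 = 20708
m = 20708 > 0,  v_rel·d = 184 > 0  ⇒  inside

inside=yes margin=20708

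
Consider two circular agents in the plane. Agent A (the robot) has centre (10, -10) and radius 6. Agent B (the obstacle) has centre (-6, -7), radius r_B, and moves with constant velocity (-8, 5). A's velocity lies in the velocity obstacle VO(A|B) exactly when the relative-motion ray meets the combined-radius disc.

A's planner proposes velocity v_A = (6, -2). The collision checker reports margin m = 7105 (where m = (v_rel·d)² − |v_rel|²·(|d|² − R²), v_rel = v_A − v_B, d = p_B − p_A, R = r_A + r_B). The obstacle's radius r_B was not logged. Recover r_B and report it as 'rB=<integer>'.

m = 7105
d = (-16, 3);  v_rel = (14, -7),  |v_rel|² = 245
v_rel×d = (14)·(3) − (-7)·(-16) = -70
since m = R²·245 − (-70)²:  R² = (4900 + 7105) / 245 = 49
R = √49 = 7  ⇒  r_B = 7 − 6 = 1

rB=1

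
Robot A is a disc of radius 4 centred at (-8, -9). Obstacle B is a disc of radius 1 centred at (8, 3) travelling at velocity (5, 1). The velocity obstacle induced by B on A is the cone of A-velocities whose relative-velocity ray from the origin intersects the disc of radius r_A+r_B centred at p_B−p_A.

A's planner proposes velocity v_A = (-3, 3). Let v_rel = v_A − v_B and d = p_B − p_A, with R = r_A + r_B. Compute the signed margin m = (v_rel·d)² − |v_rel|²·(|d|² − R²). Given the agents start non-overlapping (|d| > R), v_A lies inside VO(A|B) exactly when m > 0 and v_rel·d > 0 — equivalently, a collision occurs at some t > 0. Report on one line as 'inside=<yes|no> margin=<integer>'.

d = (16, 12),  |d|² = 400;  R = 4+1 = 5,  c = 400−5² = 375
v_rel = (-8, 2),  |v_rel|² = 68;  v_rel·d = (-8)·(16) + (2)·(12) = -104
68·t² + 208·t + 375 = 0  ⇒  m = (-104)² − 68·375 = -14684
m = -14684 < 0,  v_rel·d = -104 < 0  ⇒  outside

inside=no margin=-14684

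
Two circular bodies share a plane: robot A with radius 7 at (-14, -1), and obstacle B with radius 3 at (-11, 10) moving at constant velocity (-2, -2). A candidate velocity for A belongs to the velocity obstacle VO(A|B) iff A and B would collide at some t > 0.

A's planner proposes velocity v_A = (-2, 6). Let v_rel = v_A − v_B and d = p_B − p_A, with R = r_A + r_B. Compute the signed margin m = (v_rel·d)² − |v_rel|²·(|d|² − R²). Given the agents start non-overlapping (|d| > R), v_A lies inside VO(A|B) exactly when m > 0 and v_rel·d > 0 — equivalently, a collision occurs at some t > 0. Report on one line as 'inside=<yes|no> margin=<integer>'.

d = (3, 11),  |d|² = 130;  R = 7+3 = 10,  c = 130−10² = 30
v_rel = (0, 8),  |v_rel|² = 64;  v_rel·d = (0)·(3) + (8)·(11) = 88
64·t² − 176·t + 30 = 0  ⇒  m = 88² − 64·30 = 5824
m = 5824 > 0,  v_rel·d = 88 > 0  ⇒  inside

inside=yes margin=5824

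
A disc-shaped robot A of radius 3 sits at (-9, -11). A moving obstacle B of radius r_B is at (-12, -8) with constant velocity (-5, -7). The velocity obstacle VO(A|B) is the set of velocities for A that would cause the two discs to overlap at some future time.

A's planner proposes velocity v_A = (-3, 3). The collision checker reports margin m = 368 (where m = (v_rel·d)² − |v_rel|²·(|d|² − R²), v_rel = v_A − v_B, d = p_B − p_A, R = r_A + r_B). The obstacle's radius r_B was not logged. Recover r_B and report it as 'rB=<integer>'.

m = 368
d = (-3, 3);  v_rel = (2, 10),  |v_rel|² = 104
v_rel×d = (2)·(3) − (10)·(-3) = 36
since m = R²·104 − 36²:  R² = (1296 + 368) / 104 = 16
R = √16 = 4  ⇒  r_B = 4 − 3 = 1

rB=1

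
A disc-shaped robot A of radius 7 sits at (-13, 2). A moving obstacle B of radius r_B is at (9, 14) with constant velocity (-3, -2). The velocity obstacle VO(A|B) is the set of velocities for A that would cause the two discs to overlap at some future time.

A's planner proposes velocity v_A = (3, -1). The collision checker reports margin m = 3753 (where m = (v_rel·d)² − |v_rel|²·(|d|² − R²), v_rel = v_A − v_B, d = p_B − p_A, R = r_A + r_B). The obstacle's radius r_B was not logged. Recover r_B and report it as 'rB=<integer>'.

m = 3753
d = (22, 12);  v_rel = (6, 1),  |v_rel|² = 37
v_rel×d = (6)·(12) − (1)·(22) = 50
since m = R²·37 − 50²:  R² = (2500 + 3753) / 37 = 169
R = √169 = 13  ⇒  r_B = 13 − 7 = 6

rB=6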